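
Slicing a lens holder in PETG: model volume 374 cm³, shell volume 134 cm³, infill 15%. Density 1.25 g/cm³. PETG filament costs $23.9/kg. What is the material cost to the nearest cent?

Interior volume = 374 − 134 = 240 cm³.
Infill volume = 0.15 × 240 = 36 cm³.
Deposited volume = 134 + 36, so 170 cm³.
Mass: 170 × 1.25 → 212.5 g.
Cost = 212.5 g / 1000 × $23.9/kg = $5.08.

$5.08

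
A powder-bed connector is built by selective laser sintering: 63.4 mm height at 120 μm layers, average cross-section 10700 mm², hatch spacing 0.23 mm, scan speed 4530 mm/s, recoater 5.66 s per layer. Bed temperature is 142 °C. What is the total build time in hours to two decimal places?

Layers = ⌈63.4/0.12⌉ = 529.
Per-layer scan distance = 10700 / 0.23 = 46521.7 mm.
Scan time per layer: 46521.7 / 4530 → 10.2697 s.
Per-layer time: 10.2697 + 5.66 → 15.9297 s.
Build time = 529 × 15.9297 = 8426.8113 s = 2.34 hours.

2.34 hours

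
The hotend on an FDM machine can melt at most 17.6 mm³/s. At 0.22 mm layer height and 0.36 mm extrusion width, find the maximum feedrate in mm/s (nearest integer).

222 mm/s

Extrusion cross-section = 0.22 × 0.36, so 0.0792 mm².
v_max = Q/A = 17.6/0.0792 = 222.22 mm/s → 222 mm/s.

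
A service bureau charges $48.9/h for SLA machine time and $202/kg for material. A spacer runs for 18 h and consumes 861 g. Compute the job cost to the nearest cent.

$1054.12

Machine cost = 48.9 × 18, so $880.20.
Feedstock cost: 202 × 861/1000 → $173.922.
Total = 880.20 + 173.922 = 1054.122 ≈ $1054.12.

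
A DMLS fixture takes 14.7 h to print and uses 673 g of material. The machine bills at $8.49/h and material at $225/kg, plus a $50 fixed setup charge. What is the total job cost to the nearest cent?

$326.23

Machine cost: 8.49 × 14.7 → $124.803.
Material cost = 225 × 673/1000, so $151.425.
Adding setup: 124.803 + 151.425 + 50 → 326.228 ≈ $326.23.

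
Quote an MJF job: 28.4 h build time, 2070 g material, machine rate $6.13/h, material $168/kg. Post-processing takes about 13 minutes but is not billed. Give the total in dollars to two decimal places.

$521.85

Machine cost: 6.13 × 28.4 → $174.092.
Feedstock cost: 168 × 2070/1000 → $347.76.
Job cost: 174.092 + 347.76 = 521.852 ≈ $521.85.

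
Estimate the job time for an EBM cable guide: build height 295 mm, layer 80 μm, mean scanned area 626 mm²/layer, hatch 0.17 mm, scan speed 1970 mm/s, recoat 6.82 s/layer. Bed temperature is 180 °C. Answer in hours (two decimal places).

Layer count = ceil(295 / 0.08) = 3688.
Per-layer scan distance: 626 / 0.17 → 3682.4 mm.
Beam time per layer = 3682.4 / 1970, so 1.8692 s.
Layer cycle = 1.8692 + 6.82, so 8.6892 s.
3688 layers × 8.6892 s/layer = 32045.7696 s, i.e. 8.90 hours.

8.90 hours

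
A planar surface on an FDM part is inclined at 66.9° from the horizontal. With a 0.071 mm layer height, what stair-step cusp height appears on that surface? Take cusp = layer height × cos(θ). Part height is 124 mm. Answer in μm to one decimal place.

Cusp = layer height × cos(66.9°) = 0.071 × 0.3923 = 0.027853 mm = 27.9 μm.

27.9 μm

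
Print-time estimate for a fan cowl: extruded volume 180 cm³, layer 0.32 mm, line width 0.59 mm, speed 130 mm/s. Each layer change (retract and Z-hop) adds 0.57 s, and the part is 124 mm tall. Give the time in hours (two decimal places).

Bead cross-section = 0.32 × 0.59, so 0.1888 mm².
Toolpath length = 180 cm³ / 0.1888 mm² = 180000 / 0.1888 = 953389.8 mm.
Print-move time = 953389.8 / 130 = 7333.8 s.
Layers = ⌈124/0.32⌉ = 388.
Non-print overhead = 388 × 0.57, so 221.16 s.
Altogether 7333.8 + 221.16 = 7554.96 s, i.e. 2.10 hours.

2.10 hours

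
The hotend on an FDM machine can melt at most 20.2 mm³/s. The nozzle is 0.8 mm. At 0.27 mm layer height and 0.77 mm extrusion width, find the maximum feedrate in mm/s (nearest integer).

97 mm/s

Extrusion cross-section = 0.27 × 0.77 = 0.2079 mm².
Max speed = 20.2 / 0.2079 = 97.16 ≈ 97 mm/s.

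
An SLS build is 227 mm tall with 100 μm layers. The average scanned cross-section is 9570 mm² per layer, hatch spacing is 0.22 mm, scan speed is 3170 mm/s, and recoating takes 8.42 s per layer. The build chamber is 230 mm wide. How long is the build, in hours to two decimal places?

13.96 hours

Number of layers: 227 / 0.1 → 2270 (rounded up).
Hatch length per layer = 9570 / 0.22, so 43500 mm.
Laser time per layer = 43500 / 3170, so 13.7224 s.
Time per layer: 13.7224 + 8.42 → 22.1424 s.
Build time = 2270 × 22.1424 = 50263.248 s = 13.96 hours.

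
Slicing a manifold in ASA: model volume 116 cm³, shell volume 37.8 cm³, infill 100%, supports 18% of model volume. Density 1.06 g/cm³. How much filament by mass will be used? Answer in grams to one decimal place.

145.1 g

Volume inside the shell = 116 − 37.8, so 78.2 cm³.
Infill volume: 1.00 × 78.2 → 78.2 cm³.
Support: 0.18 × 116 → 20.88 cm³.
Total printed volume = 37.8 + 78.2 + 20.88 = 136.88 cm³.
Mass: 136.88 × 1.06 → 145.0928 g.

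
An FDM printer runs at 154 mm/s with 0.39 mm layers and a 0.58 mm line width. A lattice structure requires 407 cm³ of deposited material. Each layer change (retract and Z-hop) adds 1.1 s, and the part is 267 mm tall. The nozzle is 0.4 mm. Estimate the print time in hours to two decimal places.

Line area = 0.39 × 0.58, so 0.2262 mm².
Toolpath length = 407 cm³ / 0.2262 mm² = 407000 / 0.2262 = 1799292.7 mm.
Time extruding = 1799292.7 / 154 = 11683.7 s.
Number of layers: 267 / 0.39 → 685 (rounded up).
Z-hop total = 685 × 1.1 = 753.5 s.
Total = 11683.7 + 753.5 = 12437.2 s = 3.45 hours.

3.45 hours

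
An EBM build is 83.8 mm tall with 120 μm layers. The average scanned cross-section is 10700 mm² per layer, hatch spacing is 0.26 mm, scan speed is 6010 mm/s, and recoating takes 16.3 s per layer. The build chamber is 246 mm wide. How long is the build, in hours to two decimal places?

4.49 hours

Number of layers: 83.8 / 0.12 → 699 (rounded up).
Hatch length per layer: 10700 / 0.26 → 41153.8 mm.
Per-layer scan time = 41153.8 / 6010, so 6.8476 s.
Time per layer = 6.8476 + 16.3, so 23.1476 s.
Total: 699 × 23.1476 s = 16180.1724 s → 4.49 hours.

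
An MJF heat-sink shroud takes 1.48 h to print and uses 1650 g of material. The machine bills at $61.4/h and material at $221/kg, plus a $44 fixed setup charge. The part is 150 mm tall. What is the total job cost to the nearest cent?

Machine-time cost = 61.4 × 1.48, so $90.872.
Feedstock cost: 221 × 1650/1000 → $364.65.
Adding setup: 90.872 + 364.65 + 44 → 499.522 ≈ $499.52.

$499.52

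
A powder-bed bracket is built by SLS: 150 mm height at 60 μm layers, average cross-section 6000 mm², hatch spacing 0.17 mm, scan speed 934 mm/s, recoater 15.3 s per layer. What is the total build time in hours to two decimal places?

Layers = ⌈150/0.06⌉ = 2500.
Hatch length per layer = 6000 / 0.17 = 35294.1 mm.
Per-layer scan time = 35294.1 / 934 = 37.7881 s.
Layer cycle = 37.7881 + 15.3, so 53.0881 s.
Total: 2500 × 53.0881 s = 132720.25 s → 36.87 hours.

36.87 hours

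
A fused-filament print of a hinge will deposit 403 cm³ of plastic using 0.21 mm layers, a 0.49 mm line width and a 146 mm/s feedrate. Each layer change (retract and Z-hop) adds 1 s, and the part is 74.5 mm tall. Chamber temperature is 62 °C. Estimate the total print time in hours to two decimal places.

Extrusion cross-section = 0.21 × 0.49, so 0.1029 mm².
Toolpath length = 403 cm³ / 0.1029 mm² = 403000 / 0.1029 = 3916423.7 mm.
Print-move time = 3916423.7 / 146, so 26824.8 s.
Layers = ⌈74.5/0.21⌉ = 355.
Layer-change overhead = 355 × 1 = 355 s.
Altogether 26824.8 + 355 = 27179.8 s, i.e. 7.55 hours.

7.55 hours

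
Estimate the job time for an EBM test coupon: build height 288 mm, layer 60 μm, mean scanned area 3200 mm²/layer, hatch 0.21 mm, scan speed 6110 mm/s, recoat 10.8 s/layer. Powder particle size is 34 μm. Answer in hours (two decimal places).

Layers = ⌈288/0.06⌉ = 4800.
Hatch length per layer = 3200 / 0.21 = 15238.1 mm.
Per-layer scan time: 15238.1 / 6110 → 2.494 s.
Layer cycle = 2.494 + 10.8 = 13.294 s.
4800 layers × 13.294 s/layer = 63811.2 s, i.e. 17.73 hours.

17.73 hours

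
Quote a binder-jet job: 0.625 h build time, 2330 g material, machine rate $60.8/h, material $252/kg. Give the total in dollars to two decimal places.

Time charge = 60.8 × 0.625 = $38.00.
Material cost = 252 × 2330/1000, so $587.16.
Job cost: 38.00 + 587.16 = $625.16.

$625.16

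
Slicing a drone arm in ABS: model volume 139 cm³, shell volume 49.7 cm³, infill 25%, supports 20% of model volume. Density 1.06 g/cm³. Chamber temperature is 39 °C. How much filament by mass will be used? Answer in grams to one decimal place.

105.8 g

Infill region: 139 − 49.7 → 89.3 cm³.
Infill volume = 0.25 × 89.3, so 22.325 cm³.
Support = 0.20 × 139 = 27.8 cm³.
Deposited volume: 49.7 + 22.325 + 27.8 → 99.825 cm³.
Mass = 99.825 × 1.06, so 105.8145 g.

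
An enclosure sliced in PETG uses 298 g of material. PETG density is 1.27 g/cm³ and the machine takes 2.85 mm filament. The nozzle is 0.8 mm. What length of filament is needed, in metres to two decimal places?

36.78 m

Extruded volume: 298/1.27 = 234.6457 cm³ (234645.7 mm³).
Cross-section of 2.85 mm filament: π·(2.85/2)² = 6.3794 mm².
Length = 234645.7 / 6.3794 = 36781.78 mm = 36.78 m.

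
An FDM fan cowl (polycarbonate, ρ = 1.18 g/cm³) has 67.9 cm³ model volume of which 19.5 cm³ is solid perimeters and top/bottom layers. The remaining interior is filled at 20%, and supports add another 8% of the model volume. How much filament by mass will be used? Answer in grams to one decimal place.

Interior volume = 67.9 − 19.5, so 48.4 cm³.
Deposited infill: 0.20 × 48.4 → 9.68 cm³.
Support = 0.08 × 67.9 = 5.432 cm³.
Total extruded: 19.5 + 9.68 + 5.432 → 34.612 cm³.
Mass: 34.612 × 1.18 → 40.84216 g.

40.8 g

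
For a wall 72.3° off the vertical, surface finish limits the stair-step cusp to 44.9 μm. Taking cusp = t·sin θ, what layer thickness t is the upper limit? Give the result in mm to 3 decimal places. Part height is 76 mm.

sin(72.3°) = 0.9527; t_max = 0.0449/0.9527 = 0.047 mm.

0.047 mm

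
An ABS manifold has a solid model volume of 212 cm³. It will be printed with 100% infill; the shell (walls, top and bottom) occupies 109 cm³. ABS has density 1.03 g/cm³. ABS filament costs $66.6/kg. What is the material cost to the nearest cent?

$14.54

Interior volume: 212 − 109 → 103 cm³.
Deposited infill = 1.00 × 103 = 103 cm³.
Total extruded = 109 + 103 = 212 cm³.
Mass: 212 × 1.03 → 218.36 g.
Cost = 218.36 g / 1000 × $66.6/kg = $14.54.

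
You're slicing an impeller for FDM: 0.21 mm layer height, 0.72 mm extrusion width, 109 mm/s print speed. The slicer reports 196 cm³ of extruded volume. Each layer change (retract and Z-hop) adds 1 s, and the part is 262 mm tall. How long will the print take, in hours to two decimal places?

Extrusion cross-section = 0.21 × 0.72 = 0.1512 mm².
Total extruded path = 196000/0.1512 = 1296296.3 mm.
Print-move time = 1296296.3 / 109 = 11892.6 s.
Number of layers: 262 / 0.21 → 1248 (rounded up).
Z-hop total = 1248 × 1, so 1248 s.
Total = 11892.6 + 1248 = 13140.6 s = 3.65 hours.

3.65 hours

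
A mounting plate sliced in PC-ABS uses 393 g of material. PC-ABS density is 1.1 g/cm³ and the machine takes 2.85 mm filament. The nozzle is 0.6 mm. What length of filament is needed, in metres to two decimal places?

Extruded volume: 393/1.1 = 357.2727 cm³ (357272.7 mm³).
A = π r² = π × 1.425² = 6.3794 mm².
Length = 357272.7 / 6.3794 = 56004.12 mm = 56.00 m.

56.00 m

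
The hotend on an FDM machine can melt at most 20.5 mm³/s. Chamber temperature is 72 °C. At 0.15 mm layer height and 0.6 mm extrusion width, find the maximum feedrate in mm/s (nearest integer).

228 mm/s

Extrusion cross-section = 0.15 × 0.6 = 0.09 mm².
v_max = Q/A = 20.5/0.09 = 227.78 mm/s → 228 mm/s.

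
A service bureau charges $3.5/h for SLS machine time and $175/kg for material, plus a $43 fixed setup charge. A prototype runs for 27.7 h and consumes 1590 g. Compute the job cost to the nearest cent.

Machine cost = 3.5 × 27.7 = $96.95.
Material charge: 175 × 1590/1000 → $278.25.
Adding setup: 96.95 + 278.25 + 43 → $418.20.

$418.20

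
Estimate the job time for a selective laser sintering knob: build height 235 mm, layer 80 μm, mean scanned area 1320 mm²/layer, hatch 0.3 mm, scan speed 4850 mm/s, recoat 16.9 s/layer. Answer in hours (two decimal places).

14.53 hours

Layer count = ceil(235 / 0.08) = 2938.
Per-layer scan distance: 1320 / 0.3 → 4400 mm.
Laser time per layer = 4400 / 4850, so 0.9072 s.
Per-layer time: 0.9072 + 16.9 → 17.8072 s.
Build time = 2938 × 17.8072 = 52317.5536 s = 14.53 hours.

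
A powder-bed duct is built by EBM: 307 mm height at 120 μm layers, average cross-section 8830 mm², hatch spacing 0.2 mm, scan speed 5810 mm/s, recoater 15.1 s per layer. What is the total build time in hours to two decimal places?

16.14 hours

Layers = ⌈307/0.12⌉ = 2559.
Per-layer scan distance: 8830 / 0.2 → 44150 mm.
Beam time per layer = 44150 / 5810, so 7.599 s.
Per-layer time = 7.599 + 15.1 = 22.699 s.
Total: 2559 × 22.699 s = 58086.741 s → 16.14 hours.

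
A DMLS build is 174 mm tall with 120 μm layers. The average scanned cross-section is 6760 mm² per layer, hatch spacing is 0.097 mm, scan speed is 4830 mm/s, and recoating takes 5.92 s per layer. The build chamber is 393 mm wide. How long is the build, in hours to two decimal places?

8.20 hours

Layers = ⌈174/0.12⌉ = 1450.
Per-layer scan distance = 6760 / 0.097, so 69690.7 mm.
Scan time per layer = 69690.7 / 4830 = 14.4287 s.
Time per layer: 14.4287 + 5.92 → 20.3487 s.
1450 layers × 20.3487 s/layer = 29505.615 s, i.e. 8.20 hours.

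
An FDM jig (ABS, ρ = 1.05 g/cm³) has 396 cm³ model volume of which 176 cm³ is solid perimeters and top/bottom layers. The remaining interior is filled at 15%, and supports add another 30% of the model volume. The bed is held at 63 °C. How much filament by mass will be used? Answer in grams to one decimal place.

344.2 g

Infill region = 396 − 176, so 220 cm³.
Infill deposited = 0.15 × 220 = 33 cm³.
Support = 0.30 × 396 = 118.8 cm³.
Total printed volume: 176 + 33 + 118.8 → 327.8 cm³.
Mass = 327.8 × 1.05, so 344.19 g.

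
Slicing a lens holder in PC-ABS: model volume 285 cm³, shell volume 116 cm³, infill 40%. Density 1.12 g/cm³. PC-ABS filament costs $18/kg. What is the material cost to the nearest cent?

Interior volume = 285 − 116 = 169 cm³.
Deposited infill: 0.40 × 169 → 67.6 cm³.
Total extruded = 116 + 67.6 = 183.6 cm³.
Mass: 183.6 × 1.12 → 205.632 g.
At $18/kg: 205.632/1000 × 18 = $3.70.

$3.70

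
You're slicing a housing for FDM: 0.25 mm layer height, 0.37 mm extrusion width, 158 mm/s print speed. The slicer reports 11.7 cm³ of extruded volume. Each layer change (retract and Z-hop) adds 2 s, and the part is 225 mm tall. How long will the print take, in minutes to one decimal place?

43.3 minutes

Extrusion cross-section = 0.25 × 0.37 = 0.0925 mm².
Total extruded path = 11700/0.0925 = 126486.5 mm.
Print-move time = 126486.5 / 158 = 800.5 s.
Number of layers: 225 / 0.25 → 900 (rounded up).
Z-hop total: 900 × 2 → 1800 s.
Altogether 800.5 + 1800 = 2600.5 s, i.e. 43.3 minutes.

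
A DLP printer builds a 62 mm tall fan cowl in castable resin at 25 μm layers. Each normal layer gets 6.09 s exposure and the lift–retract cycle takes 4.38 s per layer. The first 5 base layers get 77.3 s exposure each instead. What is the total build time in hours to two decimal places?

7.31 hours

Layers = ⌈62/0.025⌉ = 2480.
Bottom layers = 5 × (77.3 + 4.38) = 408.4 s.
Remaining layers = 2475 × (6.09 + 4.38), so 25913.25 s.
Total = 408.4 + 25913.25 = 26321.65 s = 7.31 hours.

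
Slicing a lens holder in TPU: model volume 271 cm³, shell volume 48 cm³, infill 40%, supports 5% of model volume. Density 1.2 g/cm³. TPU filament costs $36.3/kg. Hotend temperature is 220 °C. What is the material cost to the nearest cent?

$6.57

Interior volume = 271 − 48, so 223 cm³.
Infill deposited = 0.40 × 223 = 89.2 cm³.
Support = 0.05 × 271 = 13.55 cm³.
Total extruded = 48 + 89.2 + 13.55 = 150.75 cm³.
Mass = 150.75 × 1.2, so 180.9 g.
At $36.3/kg: 180.9/1000 × 36.3 = $6.57.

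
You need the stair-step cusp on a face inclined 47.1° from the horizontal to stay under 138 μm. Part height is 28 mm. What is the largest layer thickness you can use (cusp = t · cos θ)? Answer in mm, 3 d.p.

cos(47.1°) = 0.6807; t_max = 0.138/0.6807 = 0.203 mm.

0.203 mm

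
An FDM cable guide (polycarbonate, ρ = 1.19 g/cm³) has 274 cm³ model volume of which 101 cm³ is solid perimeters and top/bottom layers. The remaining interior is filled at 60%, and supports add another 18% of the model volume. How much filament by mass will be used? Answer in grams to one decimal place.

302.4 g

Infill region = 274 − 101, so 173 cm³.
Deposited infill: 0.60 × 173 → 103.8 cm³.
Support: 0.18 × 274 → 49.32 cm³.
Total extruded = 101 + 103.8 + 49.32, so 254.12 cm³.
Mass = 254.12 × 1.19 = 302.4028 g.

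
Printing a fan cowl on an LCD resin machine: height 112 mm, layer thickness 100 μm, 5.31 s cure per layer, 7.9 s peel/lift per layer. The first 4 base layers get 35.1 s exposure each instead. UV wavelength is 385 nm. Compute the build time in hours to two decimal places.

Layer count = ceil(112 / 0.1) = 1120.
Bottom layers = 4 × (35.1 + 7.9) = 172 s.
Regular layers = 1116 × (5.31 + 7.9), so 14742.36 s.
Sum: 172 + 14742.36 = 14914.36 s → 4.14 hours.

4.14 hours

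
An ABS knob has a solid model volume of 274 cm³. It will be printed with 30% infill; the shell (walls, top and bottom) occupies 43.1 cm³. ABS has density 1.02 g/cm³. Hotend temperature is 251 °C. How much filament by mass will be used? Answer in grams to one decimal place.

114.6 g

Volume inside the shell = 274 − 43.1, so 230.9 cm³.
Infill volume = 0.30 × 230.9, so 69.27 cm³.
Deposited volume: 43.1 + 69.27 → 112.37 cm³.
Mass = 112.37 × 1.02, so 114.6174 g.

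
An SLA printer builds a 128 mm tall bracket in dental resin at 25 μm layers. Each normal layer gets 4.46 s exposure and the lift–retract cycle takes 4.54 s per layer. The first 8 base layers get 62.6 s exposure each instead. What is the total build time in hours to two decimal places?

Layer count = ceil(128 / 0.025) = 5120.
Burn-in layers: 8 × (62.6 + 4.54) → 537.12 s.
Remaining layers: 5112 × (4.46 + 4.54) → 46008 s.
Sum: 537.12 + 46008 = 46545.12 s → 12.93 hours.

12.93 hours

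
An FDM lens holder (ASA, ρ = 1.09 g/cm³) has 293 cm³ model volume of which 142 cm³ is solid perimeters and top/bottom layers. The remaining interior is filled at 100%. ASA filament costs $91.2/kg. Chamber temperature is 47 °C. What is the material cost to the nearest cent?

$29.13

Volume inside the shell = 293 − 142 = 151 cm³.
Deposited infill: 1.00 × 151 → 151 cm³.
Deposited volume = 142 + 151, so 293 cm³.
Mass = 293 × 1.09, so 319.37 g.
Cost = 319.37 g / 1000 × $91.2/kg = $29.13.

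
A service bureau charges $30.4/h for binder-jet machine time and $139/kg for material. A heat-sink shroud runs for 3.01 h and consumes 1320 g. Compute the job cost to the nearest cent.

Machine-time cost = 30.4 × 3.01 = $91.504.
Material charge = 139 × 1320/1000 = $183.48.
Total = 91.504 + 183.48 = 274.984 ≈ $274.98.

$274.98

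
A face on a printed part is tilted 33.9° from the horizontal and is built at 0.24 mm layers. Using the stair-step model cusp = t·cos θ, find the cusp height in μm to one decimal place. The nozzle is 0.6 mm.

h_c = t·cos θ = 0.24 × 0.8300 = 0.1992 mm (199.2 μm).

199.2 μm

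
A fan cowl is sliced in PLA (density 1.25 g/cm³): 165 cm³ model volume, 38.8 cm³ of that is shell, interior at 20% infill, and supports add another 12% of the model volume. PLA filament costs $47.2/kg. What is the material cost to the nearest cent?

Interior volume = 165 − 38.8, so 126.2 cm³.
Infill deposited = 0.20 × 126.2, so 25.24 cm³.
Support = 0.12 × 165, so 19.8 cm³.
Total extruded: 38.8 + 25.24 + 19.8 → 83.84 cm³.
Mass: 83.84 × 1.25 → 104.8 g.
Cost = 104.8 g / 1000 × $47.2/kg = $4.95.

$4.95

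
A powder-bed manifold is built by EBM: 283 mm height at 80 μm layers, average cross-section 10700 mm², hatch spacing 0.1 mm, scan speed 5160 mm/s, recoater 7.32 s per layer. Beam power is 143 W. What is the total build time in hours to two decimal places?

Number of layers: 283 / 0.08 → 3538 (rounded up).
Hatch length per layer = 10700 / 0.1 = 107000 mm.
Scan time per layer: 107000 / 5160 → 20.7364 s.
Per-layer time = 20.7364 + 7.32 = 28.0564 s.
Build time = 3538 × 28.0564 = 99263.5432 s = 27.57 hours.

27.57 hours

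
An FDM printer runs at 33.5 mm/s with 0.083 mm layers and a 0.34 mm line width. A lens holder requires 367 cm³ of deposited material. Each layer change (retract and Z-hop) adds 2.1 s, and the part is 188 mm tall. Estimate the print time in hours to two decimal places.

109.16 hours

Line area = 0.083 × 0.34 = 0.02822 mm².
Path length: 367000 mm³ / 0.02822 mm² → 13004961 mm.
Time extruding = 13004961 / 33.5, so 388207.8 s.
Layers = ⌈188/0.083⌉ = 2266.
Non-print overhead = 2266 × 2.1 = 4758.6 s.
Altogether 388207.8 + 4758.6 = 392966.4 s, i.e. 109.16 hours.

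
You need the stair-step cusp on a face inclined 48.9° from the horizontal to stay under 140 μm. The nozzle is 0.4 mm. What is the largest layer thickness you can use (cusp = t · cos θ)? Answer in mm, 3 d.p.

0.213 mm

t = h_c / cos θ = 0.14 / 0.6574 = 0.213 mm.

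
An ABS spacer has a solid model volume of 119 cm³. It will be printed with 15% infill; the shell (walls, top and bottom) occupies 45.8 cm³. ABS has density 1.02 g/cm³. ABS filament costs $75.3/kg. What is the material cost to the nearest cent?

$4.36

Infill region = 119 − 45.8, so 73.2 cm³.
Infill volume = 0.15 × 73.2, so 10.98 cm³.
Total extruded: 45.8 + 10.98 → 56.78 cm³.
Mass = 56.78 × 1.02 = 57.9156 g.
Cost = 57.9156 g / 1000 × $75.3/kg = $4.36.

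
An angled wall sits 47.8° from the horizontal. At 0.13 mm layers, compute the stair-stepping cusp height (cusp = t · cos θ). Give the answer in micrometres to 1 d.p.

Cusp = layer height × cos(47.8°) = 0.13 × 0.6717 = 0.087321 mm = 87.3 μm.

87.3 μm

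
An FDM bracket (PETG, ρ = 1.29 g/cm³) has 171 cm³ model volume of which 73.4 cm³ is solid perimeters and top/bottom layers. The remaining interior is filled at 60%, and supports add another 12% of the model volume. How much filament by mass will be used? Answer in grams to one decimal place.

196.7 g

Infill region = 171 − 73.4 = 97.6 cm³.
Infill deposited = 0.60 × 97.6 = 58.56 cm³.
Support = 0.12 × 171, so 20.52 cm³.
Deposited volume = 73.4 + 58.56 + 20.52, so 152.48 cm³.
Mass = 152.48 × 1.29, so 196.6992 g.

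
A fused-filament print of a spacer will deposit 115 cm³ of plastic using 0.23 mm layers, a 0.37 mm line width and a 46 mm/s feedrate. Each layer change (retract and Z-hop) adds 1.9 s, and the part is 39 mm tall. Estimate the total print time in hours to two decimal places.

8.25 hours

Extrusion cross-section = 0.23 × 0.37, so 0.0851 mm².
Toolpath length = 115 cm³ / 0.0851 mm² = 115000 / 0.0851 = 1351351.4 mm.
Extrusion time: 1351351.4 / 46 → 29377.2 s.
Number of layers: 39 / 0.23 → 170 (rounded up).
Non-print overhead = 170 × 1.9, so 323 s.
Altogether 29377.2 + 323 = 29700.2 s, i.e. 8.25 hours.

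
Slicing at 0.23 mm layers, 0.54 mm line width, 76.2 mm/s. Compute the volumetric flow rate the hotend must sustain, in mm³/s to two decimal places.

A = 0.23 × 0.54 = 0.1242 mm².
Volumetric flow = 76.2 × 0.1242 = 9.46 mm³/s.

9.46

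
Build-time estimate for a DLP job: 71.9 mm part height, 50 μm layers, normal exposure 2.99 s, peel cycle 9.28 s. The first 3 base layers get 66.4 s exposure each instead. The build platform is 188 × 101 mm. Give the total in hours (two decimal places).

Layer count = ceil(71.9 / 0.05) = 1438.
Bottom layers = 3 × (66.4 + 9.28), so 227.04 s.
Remaining layers = 1435 × (2.99 + 9.28), so 17607.45 s.
Sum: 227.04 + 17607.45 = 17834.49 s → 4.95 hours.

4.95 hours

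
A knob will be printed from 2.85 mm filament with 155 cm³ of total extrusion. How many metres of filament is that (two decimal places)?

A = π r² = π × 1.425² = 6.3794 mm².
Length = 155 cm³ / 6.3794 mm² = 155000 / 6.3794 = 24296.96 mm = 24.30 m.

24.30 m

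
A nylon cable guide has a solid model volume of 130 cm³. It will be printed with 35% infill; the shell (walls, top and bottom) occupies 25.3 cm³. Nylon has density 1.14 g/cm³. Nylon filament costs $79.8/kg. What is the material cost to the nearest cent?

Infill region: 130 − 25.3 → 104.7 cm³.
Deposited infill = 0.35 × 104.7 = 36.645 cm³.
Total printed volume: 25.3 + 36.645 → 61.945 cm³.
Mass = 61.945 × 1.14, so 70.6173 g.
At $79.8/kg: 70.6173/1000 × 79.8 = $5.64.

$5.64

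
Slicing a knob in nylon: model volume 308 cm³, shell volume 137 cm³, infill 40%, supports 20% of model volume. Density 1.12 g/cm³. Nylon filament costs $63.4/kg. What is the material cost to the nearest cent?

$18.96

Volume inside the shell = 308 − 137 = 171 cm³.
Infill deposited = 0.40 × 171, so 68.4 cm³.
Support: 0.20 × 308 → 61.6 cm³.
Deposited volume = 137 + 68.4 + 61.6 = 267 cm³.
Mass = 267 × 1.12 = 299.04 g.
At $63.4/kg: 299.04/1000 × 63.4 = $18.96.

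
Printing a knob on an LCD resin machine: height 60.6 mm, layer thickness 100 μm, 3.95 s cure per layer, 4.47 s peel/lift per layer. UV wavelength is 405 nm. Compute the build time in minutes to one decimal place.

85.0 minutes

Number of layers: 60.6 / 0.1 → 606 (rounded up).
Each layer takes = 3.95 + 4.47 = 8.42 s.
Total = 606 × 8.42 = 5102.52 s = 85.0 minutes.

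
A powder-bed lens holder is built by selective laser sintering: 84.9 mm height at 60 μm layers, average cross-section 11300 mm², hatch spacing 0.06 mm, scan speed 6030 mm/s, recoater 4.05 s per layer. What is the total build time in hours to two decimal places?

13.87 hours

Layers = ⌈84.9/0.06⌉ = 1415.
Scan path per layer = 11300 / 0.06, so 188333.3 mm.
Scan time per layer: 188333.3 / 6030 → 31.2327 s.
Time per layer = 31.2327 + 4.05, so 35.2827 s.
1415 layers × 35.2827 s/layer = 49925.0205 s, i.e. 13.87 hours.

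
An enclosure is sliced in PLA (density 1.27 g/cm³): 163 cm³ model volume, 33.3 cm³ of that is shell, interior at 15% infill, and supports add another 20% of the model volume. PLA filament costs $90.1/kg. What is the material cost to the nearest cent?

Volume inside the shell: 163 − 33.3 → 129.7 cm³.
Deposited infill = 0.15 × 129.7 = 19.455 cm³.
Support: 0.20 × 163 → 32.6 cm³.
Deposited volume = 33.3 + 19.455 + 32.6 = 85.355 cm³.
Mass = 85.355 × 1.27, so 108.40085 g.
At $90.1/kg: 108.40085/1000 × 90.1 = $9.77.

$9.77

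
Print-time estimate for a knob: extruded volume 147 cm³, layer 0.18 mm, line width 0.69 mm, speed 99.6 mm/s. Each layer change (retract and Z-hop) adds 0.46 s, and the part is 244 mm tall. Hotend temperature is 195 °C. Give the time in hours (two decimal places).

Extrusion cross-section: 0.18 × 0.69 → 0.1242 mm².
Total extruded path = 147000/0.1242 = 1183574.9 mm.
Time extruding: 1183574.9 / 99.6 → 11883.3 s.
Number of layers: 244 / 0.18 → 1356 (rounded up).
Non-print overhead: 1356 × 0.46 → 623.76 s.
Total = 11883.3 + 623.76 = 12507.06 s = 3.47 hours.

3.47 hours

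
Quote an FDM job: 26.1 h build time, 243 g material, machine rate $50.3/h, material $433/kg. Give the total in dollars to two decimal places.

Time charge = 50.3 × 26.1 = $1312.83.
Material charge = 433 × 243/1000 = $105.219.
Job cost: 1312.83 + 105.219 = 1418.049 ≈ $1418.05.

$1418.05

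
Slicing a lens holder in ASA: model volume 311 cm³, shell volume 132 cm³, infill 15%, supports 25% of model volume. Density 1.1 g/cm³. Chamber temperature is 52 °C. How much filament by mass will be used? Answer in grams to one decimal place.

Interior volume = 311 − 132, so 179 cm³.
Deposited infill = 0.15 × 179 = 26.85 cm³.
Support = 0.25 × 311 = 77.75 cm³.
Total extruded: 132 + 26.85 + 77.75 → 236.6 cm³.
Mass = 236.6 × 1.1, so 260.26 g.

260.3 g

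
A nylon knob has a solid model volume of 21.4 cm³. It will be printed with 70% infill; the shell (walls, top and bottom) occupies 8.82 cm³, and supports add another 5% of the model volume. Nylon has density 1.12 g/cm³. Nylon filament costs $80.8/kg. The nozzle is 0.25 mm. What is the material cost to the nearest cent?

Infill region: 21.4 − 8.82 → 12.58 cm³.
Deposited infill = 0.70 × 12.58 = 8.806 cm³.
Support = 0.05 × 21.4 = 1.07 cm³.
Total printed volume: 8.82 + 8.806 + 1.07 → 18.696 cm³.
Mass = 18.696 × 1.12, so 20.93952 g.
Cost = 20.93952 g / 1000 × $80.8/kg = $1.69.

$1.69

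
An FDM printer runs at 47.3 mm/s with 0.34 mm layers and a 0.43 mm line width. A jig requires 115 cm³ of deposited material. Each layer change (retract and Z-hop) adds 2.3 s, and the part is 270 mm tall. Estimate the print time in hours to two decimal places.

5.13 hours

Bead cross-section: 0.34 × 0.43 → 0.1462 mm².
Toolpath length = 115 cm³ / 0.1462 mm² = 115000 / 0.1462 = 786593.7 mm.
Time extruding = 786593.7 / 47.3 = 16629.9 s.
Number of layers: 270 / 0.34 → 795 (rounded up).
Non-print overhead = 795 × 2.3 = 1828.5 s.
Total = 16629.9 + 1828.5 = 18458.4 s = 5.13 hours.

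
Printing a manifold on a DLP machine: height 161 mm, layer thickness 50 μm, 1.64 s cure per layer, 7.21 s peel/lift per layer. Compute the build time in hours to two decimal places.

Layer count = ceil(161 / 0.05) = 3220.
Per-layer time: 1.64 + 7.21 → 8.85 s.
Build time: 3220 × 8.85 s = 28497 s, i.e. 7.92 hours.

7.92 hours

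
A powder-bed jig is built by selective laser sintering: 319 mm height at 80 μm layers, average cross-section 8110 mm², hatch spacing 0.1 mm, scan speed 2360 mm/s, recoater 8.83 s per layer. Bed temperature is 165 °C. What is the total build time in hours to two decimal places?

47.85 hours

Layer count = ceil(319 / 0.08) = 3988.
Hatch length per layer = 8110 / 0.1, so 81100 mm.
Per-layer scan time = 81100 / 2360, so 34.3644 s.
Layer cycle: 34.3644 + 8.83 → 43.1944 s.
3988 layers × 43.1944 s/layer = 172259.2672 s, i.e. 47.85 hours.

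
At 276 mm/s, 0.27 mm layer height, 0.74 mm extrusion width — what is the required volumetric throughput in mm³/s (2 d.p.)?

55.14

Bead cross-section = 0.27 × 0.74 = 0.1998 mm².
Volumetric flow = 276 × 0.1998 = 55.14 mm³/s.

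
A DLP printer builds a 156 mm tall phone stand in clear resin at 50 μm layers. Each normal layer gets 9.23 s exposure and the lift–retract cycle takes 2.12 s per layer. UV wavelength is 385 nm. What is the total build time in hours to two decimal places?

9.84 hours

Layers = ⌈156/0.05⌉ = 3120.
Per-layer time = 9.23 + 2.12 = 11.35 s.
Build time: 3120 × 11.35 s = 35412 s, i.e. 9.84 hours.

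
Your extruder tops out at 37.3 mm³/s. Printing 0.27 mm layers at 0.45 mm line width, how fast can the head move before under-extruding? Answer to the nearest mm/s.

307 mm/s

Bead cross-section: 0.27 × 0.45 → 0.1215 mm².
v_max = Q/A = 37.3/0.1215 = 307.00 mm/s → 307 mm/s.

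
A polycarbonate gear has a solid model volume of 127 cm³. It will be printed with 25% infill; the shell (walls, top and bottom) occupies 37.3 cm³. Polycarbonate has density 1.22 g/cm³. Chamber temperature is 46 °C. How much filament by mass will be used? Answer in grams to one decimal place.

Infill region: 127 − 37.3 → 89.7 cm³.
Infill volume = 0.25 × 89.7 = 22.425 cm³.
Total printed volume: 37.3 + 22.425 → 59.725 cm³.
Mass = 59.725 × 1.22, so 72.8645 g.

72.9 g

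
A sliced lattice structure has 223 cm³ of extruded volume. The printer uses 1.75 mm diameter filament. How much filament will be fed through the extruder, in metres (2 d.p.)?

92.71 m

Cross-section of 1.75 mm filament: π·(1.75/2)² = 2.4053 mm².
L = 223000 mm³ / 2.4053 mm² = 92711.93 mm, i.e. 92.71 m.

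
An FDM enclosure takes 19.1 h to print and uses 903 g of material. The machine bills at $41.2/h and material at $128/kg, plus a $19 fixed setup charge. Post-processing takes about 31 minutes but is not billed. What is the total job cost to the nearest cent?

Time charge = 41.2 × 19.1, so $786.92.
Material charge = 128 × 903/1000 = $115.584.
Total = 786.92 + 115.584 + 19 = 921.504 ≈ $921.50.

$921.50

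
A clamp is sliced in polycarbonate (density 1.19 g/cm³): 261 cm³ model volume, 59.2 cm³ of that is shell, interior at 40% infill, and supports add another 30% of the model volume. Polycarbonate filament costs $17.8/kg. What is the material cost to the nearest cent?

$4.62

Infill region = 261 − 59.2, so 201.8 cm³.
Infill deposited: 0.40 × 201.8 → 80.72 cm³.
Support = 0.30 × 261, so 78.3 cm³.
Total extruded = 59.2 + 80.72 + 78.3, so 218.22 cm³.
Mass = 218.22 × 1.19, so 259.6818 g.
Cost = 259.6818 g / 1000 × $17.8/kg = $4.62.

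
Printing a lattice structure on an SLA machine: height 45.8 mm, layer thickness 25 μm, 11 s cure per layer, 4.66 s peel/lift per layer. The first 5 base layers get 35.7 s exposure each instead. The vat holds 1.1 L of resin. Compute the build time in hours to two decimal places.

Layers = ⌈45.8/0.025⌉ = 1832.
Burn-in layers: 5 × (35.7 + 4.66) → 201.8 s.
Regular layers: 1827 × (11 + 4.66) → 28610.82 s.
Total = 201.8 + 28610.82 = 28812.62 s = 8.00 hours.

8.00 hours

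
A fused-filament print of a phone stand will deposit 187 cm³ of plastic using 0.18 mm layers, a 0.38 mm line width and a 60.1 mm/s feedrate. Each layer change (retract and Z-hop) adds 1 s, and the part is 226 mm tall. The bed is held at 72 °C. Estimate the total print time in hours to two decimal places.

Bead cross-section = 0.18 × 0.38, so 0.0684 mm².
Path length: 187000 mm³ / 0.0684 mm² → 2733918.1 mm.
Print-move time = 2733918.1 / 60.1 = 45489.5 s.
Layer count = ceil(226 / 0.18) = 1256.
Non-print overhead = 1256 × 1, so 1256 s.
Altogether 45489.5 + 1256 = 46745.5 s, i.e. 12.98 hours.

12.98 hours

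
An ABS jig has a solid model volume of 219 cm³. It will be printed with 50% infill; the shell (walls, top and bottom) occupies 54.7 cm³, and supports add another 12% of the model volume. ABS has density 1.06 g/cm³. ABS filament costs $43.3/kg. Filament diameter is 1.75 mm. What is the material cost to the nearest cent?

$7.49

Infill region: 219 − 54.7 → 164.3 cm³.
Infill deposited: 0.50 × 164.3 → 82.15 cm³.
Support: 0.12 × 219 → 26.28 cm³.
Total printed volume = 54.7 + 82.15 + 26.28 = 163.13 cm³.
Mass: 163.13 × 1.06 → 172.9178 g.
At $43.3/kg: 172.9178/1000 × 43.3 = $7.49.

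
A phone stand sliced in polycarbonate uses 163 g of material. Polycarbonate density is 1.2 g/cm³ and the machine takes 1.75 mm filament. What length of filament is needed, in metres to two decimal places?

56.47 m

Extruded volume: 163/1.2 = 135.8333 cm³ (135833.3 mm³).
Cross-section of 1.75 mm filament: π·(1.75/2)² = 2.4053 mm².
L = V/A = 135833.3/2.4053 = 56472.5 mm → 56.47 m.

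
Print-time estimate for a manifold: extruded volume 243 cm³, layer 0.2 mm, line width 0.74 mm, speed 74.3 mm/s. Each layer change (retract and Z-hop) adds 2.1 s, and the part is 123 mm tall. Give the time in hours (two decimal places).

Extrusion cross-section = 0.2 × 0.74, so 0.148 mm².
Total extruded path = 243000/0.148 = 1641891.9 mm.
Time extruding = 1641891.9 / 74.3 = 22098.1 s.
Layer count = ceil(123 / 0.2) = 615.
Layer-change overhead = 615 × 2.1, so 1291.5 s.
Total = 22098.1 + 1291.5 = 23389.6 s = 6.50 hours.

6.50 hours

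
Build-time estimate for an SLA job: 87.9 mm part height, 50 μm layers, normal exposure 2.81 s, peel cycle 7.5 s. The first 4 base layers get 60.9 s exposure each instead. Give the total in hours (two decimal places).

5.10 hours

Layer count = ceil(87.9 / 0.05) = 1758.
Burn-in layers = 4 × (60.9 + 7.5), so 273.6 s.
Remaining layers = 1754 × (2.81 + 7.5), so 18083.74 s.
Sum: 273.6 + 18083.74 = 18357.34 s → 5.10 hours.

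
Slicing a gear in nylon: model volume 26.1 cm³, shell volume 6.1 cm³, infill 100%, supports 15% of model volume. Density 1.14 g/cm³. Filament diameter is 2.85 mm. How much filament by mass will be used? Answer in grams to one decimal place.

34.2 g

Interior volume: 26.1 − 6.1 → 20 cm³.
Deposited infill = 1.00 × 20 = 20 cm³.
Support = 0.15 × 26.1 = 3.915 cm³.
Deposited volume = 6.1 + 20 + 3.915, so 30.015 cm³.
Mass = 30.015 × 1.14 = 34.2171 g.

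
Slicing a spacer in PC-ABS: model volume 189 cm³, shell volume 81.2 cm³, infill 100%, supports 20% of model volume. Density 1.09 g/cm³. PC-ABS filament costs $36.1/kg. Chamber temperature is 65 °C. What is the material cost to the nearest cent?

$8.92

Volume inside the shell: 189 − 81.2 → 107.8 cm³.
Infill deposited: 1.00 × 107.8 → 107.8 cm³.
Support = 0.20 × 189 = 37.8 cm³.
Total printed volume: 81.2 + 107.8 + 37.8 → 226.8 cm³.
Mass = 226.8 × 1.09, so 247.212 g.
At $36.1/kg: 247.212/1000 × 36.1 = $8.92.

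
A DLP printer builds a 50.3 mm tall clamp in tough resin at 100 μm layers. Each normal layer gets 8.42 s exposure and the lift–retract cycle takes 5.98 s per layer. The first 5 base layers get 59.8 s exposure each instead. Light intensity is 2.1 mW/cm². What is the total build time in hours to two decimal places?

2.08 hours

Layers = ⌈50.3/0.1⌉ = 503.
Burn-in layers: 5 × (59.8 + 5.98) → 328.9 s.
Regular layers = 498 × (8.42 + 5.98), so 7171.2 s.
Total = 328.9 + 7171.2 = 7500.1 s = 2.08 hours.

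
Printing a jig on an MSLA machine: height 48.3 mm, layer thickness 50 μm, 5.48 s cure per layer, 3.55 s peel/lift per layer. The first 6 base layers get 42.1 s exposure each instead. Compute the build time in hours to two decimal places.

Layer count = ceil(48.3 / 0.05) = 966.
Burn-in layers = 6 × (42.1 + 3.55) = 273.9 s.
Normal layers = 960 × (5.48 + 3.55), so 8668.8 s.
Total = 273.9 + 8668.8 = 8942.7 s = 2.48 hours.

2.48 hours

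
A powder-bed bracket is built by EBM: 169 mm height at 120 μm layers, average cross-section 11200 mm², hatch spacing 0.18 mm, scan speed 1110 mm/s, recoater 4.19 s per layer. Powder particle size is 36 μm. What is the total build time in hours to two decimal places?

Layers = ⌈169/0.12⌉ = 1409.
Per-layer scan distance = 11200 / 0.18, so 62222.2 mm.
Scan time per layer: 62222.2 / 1110 → 56.056 s.
Per-layer time = 56.056 + 4.19, so 60.246 s.
Build time = 1409 × 60.246 = 84886.614 s = 23.58 hours.

23.58 hours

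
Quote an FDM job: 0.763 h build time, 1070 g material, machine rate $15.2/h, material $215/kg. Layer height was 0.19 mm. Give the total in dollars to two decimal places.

$241.65

Machine-time cost: 15.2 × 0.763 → $11.5976.
Material cost = 215 × 1070/1000, so $230.05.
Job cost: 11.5976 + 230.05 = 241.6476 ≈ $241.65.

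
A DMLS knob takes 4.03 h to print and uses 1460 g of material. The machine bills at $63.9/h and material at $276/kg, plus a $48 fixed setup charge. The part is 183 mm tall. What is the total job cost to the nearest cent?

$708.48

Machine cost: 63.9 × 4.03 → $257.517.
Material charge: 276 × 1460/1000 → $402.96.
Total = 257.517 + 402.96 + 48 = 708.477 ≈ $708.48.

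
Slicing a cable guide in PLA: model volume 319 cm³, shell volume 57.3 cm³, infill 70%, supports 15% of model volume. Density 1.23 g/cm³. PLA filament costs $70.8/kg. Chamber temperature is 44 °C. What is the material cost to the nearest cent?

$25.11

Volume inside the shell = 319 − 57.3, so 261.7 cm³.
Infill volume: 0.70 × 261.7 → 183.19 cm³.
Support = 0.15 × 319 = 47.85 cm³.
Total printed volume = 57.3 + 183.19 + 47.85, so 288.34 cm³.
Mass = 288.34 × 1.23, so 354.6582 g.
At $70.8/kg: 354.6582/1000 × 70.8 = $25.11.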